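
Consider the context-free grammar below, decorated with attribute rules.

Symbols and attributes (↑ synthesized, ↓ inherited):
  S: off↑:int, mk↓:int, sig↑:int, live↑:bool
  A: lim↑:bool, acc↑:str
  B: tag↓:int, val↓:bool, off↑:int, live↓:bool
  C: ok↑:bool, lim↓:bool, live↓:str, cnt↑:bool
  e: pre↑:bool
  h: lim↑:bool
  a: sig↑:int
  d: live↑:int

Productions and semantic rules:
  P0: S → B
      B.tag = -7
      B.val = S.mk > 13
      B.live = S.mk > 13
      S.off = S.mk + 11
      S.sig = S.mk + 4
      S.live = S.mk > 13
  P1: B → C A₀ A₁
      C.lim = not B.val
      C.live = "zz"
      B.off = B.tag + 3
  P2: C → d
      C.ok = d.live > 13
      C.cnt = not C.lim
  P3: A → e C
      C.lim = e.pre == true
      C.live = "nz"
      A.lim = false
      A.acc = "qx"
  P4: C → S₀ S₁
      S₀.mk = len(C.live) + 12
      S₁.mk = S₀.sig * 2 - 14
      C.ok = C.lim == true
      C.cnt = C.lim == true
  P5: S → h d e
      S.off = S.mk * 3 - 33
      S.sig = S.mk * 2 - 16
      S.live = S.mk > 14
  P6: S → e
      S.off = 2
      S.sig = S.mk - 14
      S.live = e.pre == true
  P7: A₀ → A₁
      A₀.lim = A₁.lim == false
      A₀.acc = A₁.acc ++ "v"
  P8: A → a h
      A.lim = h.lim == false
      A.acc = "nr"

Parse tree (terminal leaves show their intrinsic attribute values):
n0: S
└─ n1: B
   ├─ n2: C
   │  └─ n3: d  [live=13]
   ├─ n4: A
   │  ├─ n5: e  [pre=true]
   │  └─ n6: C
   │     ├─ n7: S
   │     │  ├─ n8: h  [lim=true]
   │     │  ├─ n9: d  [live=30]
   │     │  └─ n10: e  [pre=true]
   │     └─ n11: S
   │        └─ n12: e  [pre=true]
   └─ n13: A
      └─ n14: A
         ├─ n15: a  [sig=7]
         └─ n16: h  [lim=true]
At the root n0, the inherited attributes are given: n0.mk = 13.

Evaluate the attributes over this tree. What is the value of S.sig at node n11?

-4

1. n0.mk = 13  [given at root]
2. n1.tag = -7  [-7]
3. n1.val = false  [S.mk > 13]
4. n1.live = false  [S.mk > 13]
5. n2.lim = true  [not B.val]
6. n2.live = "zz"  ["zz"]
7. n3.live = 13  [terminal]
8. n2.ok = false  [d.live > 13]
9. n2.cnt = false  [not C.lim]
10. n5.pre = true  [terminal]
11. n6.lim = true  [e.pre == true]
12. n6.live = "nz"  ["nz"]
13. n7.mk = 14  [len(C.live) + 12]
14. n8.lim = true  [terminal]
15. n9.live = 30  [terminal]
16. n10.pre = true  [terminal]
17. n7.off = 9  [S.mk * 3 - 33]
18. n7.sig = 12  [S.mk * 2 - 16]
19. n7.live = false  [S.mk > 14]
20. n11.mk = 10  [S₀.sig * 2 - 14]
21. n12.pre = true  [terminal]
22. n11.off = 2  [2]
23. n11.sig = -4  [S.mk - 14]
24. n11.live = true  [e.pre == true]
25. n6.ok = true  [C.lim == true]
26. n6.cnt = true  [C.lim == true]
27. n4.lim = false  [false]
28. n4.acc = "qx"  ["qx"]
29. n15.sig = 7  [terminal]
30. n16.lim = true  [terminal]
31. n14.lim = false  [h.lim == false]
32. n14.acc = "nr"  ["nr"]
33. n13.lim = true  [A₁.lim == false]
34. n13.acc = "nrv"  [A₁.acc ++ "v"]
35. n1.off = -4  [B.tag + 3]
36. n0.off = 24  [S.mk + 11]
37. n0.sig = 17  [S.mk + 4]
38. n0.live = false  [S.mk > 13]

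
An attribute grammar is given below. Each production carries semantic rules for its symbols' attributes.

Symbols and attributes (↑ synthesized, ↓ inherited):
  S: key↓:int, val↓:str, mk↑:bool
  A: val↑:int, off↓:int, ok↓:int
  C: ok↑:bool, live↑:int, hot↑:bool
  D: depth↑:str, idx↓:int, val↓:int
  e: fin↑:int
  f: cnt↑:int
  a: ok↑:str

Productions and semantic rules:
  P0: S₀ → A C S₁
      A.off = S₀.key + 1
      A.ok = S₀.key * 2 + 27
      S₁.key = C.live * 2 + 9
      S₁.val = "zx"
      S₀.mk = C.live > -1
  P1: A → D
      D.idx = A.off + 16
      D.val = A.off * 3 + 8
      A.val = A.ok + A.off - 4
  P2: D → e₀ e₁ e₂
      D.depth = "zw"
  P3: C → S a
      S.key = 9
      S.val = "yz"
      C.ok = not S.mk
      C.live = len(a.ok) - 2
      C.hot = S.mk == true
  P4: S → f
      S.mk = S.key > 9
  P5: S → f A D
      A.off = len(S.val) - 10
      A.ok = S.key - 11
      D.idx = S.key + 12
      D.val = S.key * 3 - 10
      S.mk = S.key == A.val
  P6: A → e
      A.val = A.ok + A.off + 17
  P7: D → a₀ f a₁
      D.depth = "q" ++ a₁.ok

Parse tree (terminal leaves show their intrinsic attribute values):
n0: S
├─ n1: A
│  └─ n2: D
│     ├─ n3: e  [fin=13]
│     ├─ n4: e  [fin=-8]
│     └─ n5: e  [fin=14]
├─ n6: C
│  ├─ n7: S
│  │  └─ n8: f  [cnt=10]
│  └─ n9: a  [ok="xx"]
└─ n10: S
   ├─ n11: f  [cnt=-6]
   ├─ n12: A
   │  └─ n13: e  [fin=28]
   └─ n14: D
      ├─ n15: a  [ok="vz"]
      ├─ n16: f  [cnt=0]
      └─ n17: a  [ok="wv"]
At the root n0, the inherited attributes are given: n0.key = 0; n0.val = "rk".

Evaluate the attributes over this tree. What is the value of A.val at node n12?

1. n0.key = 0  [given at root]
2. n0.val = "rk"  [given at root]
3. n1.off = 1  [S₀.key + 1]
4. n1.ok = 27  [S₀.key * 2 + 27]
5. n2.idx = 17  [A.off + 16]
6. n2.val = 11  [A.off * 3 + 8]
7. n3.fin = 13  [terminal]
8. n4.fin = -8  [terminal]
9. n5.fin = 14  [terminal]
10. n2.depth = "zw"  ["zw"]
11. n1.val = 24  [A.ok + A.off - 4]
12. n7.key = 9  [9]
13. n7.val = "yz"  ["yz"]
14. n8.cnt = 10  [terminal]
15. n7.mk = false  [S.key > 9]
16. n9.ok = "xx"  [terminal]
17. n6.ok = true  [not S.mk]
18. n6.live = 0  [len(a.ok) - 2]
19. n6.hot = false  [S.mk == true]
20. n10.key = 9  [C.live * 2 + 9]
21. n10.val = "zx"  ["zx"]
22. n11.cnt = -6  [terminal]
23. n12.off = -8  [len(S.val) - 10]
24. n12.ok = -2  [S.key - 11]
25. n13.fin = 28  [terminal]
26. n12.val = 7  [A.ok + A.off + 17]
27. n14.idx = 21  [S.key + 12]
28. n14.val = 17  [S.key * 3 - 10]
29. n15.ok = "vz"  [terminal]
30. n16.cnt = 0  [terminal]
31. n17.ok = "wv"  [terminal]
32. n14.depth = "qwv"  ["q" ++ a₁.ok]
33. n10.mk = false  [S.key == A.val]
34. n0.mk = true  [C.live > -1]

7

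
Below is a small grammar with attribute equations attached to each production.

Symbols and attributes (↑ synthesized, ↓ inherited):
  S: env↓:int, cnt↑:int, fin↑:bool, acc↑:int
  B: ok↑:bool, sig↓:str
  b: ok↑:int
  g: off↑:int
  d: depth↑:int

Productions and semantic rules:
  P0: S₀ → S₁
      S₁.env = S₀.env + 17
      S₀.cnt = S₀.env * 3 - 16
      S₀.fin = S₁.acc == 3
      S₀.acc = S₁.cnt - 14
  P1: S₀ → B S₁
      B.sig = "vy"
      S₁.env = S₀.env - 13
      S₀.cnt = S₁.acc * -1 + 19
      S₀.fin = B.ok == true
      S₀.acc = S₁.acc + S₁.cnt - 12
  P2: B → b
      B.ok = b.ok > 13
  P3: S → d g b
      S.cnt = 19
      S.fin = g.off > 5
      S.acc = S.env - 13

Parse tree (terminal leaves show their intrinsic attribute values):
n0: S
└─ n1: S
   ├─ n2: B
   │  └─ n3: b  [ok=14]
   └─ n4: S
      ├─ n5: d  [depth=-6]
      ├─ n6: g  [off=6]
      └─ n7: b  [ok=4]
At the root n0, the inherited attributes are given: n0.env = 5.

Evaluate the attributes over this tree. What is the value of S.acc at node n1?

3

1. n0.env = 5  [given at root]
2. n1.env = 22  [S₀.env + 17]
3. n2.sig = "vy"  ["vy"]
4. n3.ok = 14  [terminal]
5. n2.ok = true  [b.ok > 13]
6. n4.env = 9  [S₀.env - 13]
7. n5.depth = -6  [terminal]
8. n6.off = 6  [terminal]
9. n7.ok = 4  [terminal]
10. n4.cnt = 19  [19]
11. n4.fin = true  [g.off > 5]
12. n4.acc = -4  [S.env - 13]
13. n1.cnt = 23  [S₁.acc * -1 + 19]
14. n1.fin = true  [B.ok == true]
15. n1.acc = 3  [S₁.acc + S₁.cnt - 12]
16. n0.cnt = -1  [S₀.env * 3 - 16]
17. n0.fin = true  [S₁.acc == 3]
18. n0.acc = 9  [S₁.cnt - 14]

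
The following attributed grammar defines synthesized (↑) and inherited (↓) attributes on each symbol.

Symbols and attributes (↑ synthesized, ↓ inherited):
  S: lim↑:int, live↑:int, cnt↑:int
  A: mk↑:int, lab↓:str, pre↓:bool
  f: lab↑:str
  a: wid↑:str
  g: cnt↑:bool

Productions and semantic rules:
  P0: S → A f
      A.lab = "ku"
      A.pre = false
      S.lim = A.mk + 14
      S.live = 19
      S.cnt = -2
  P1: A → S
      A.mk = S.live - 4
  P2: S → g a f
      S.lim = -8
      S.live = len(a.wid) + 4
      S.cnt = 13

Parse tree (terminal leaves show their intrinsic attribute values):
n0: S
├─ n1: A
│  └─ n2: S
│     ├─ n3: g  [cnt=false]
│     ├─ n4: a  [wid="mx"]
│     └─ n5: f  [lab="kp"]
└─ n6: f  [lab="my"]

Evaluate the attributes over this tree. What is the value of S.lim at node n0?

16

1. n1.lab = "ku"  ["ku"]
2. n1.pre = false  [false]
3. n3.cnt = false  [terminal]
4. n4.wid = "mx"  [terminal]
5. n5.lab = "kp"  [terminal]
6. n2.lim = -8  [-8]
7. n2.live = 6  [len(a.wid) + 4]
8. n2.cnt = 13  [13]
9. n1.mk = 2  [S.live - 4]
10. n6.lab = "my"  [terminal]
11. n0.lim = 16  [A.mk + 14]
12. n0.live = 19  [19]
13. n0.cnt = -2  [-2]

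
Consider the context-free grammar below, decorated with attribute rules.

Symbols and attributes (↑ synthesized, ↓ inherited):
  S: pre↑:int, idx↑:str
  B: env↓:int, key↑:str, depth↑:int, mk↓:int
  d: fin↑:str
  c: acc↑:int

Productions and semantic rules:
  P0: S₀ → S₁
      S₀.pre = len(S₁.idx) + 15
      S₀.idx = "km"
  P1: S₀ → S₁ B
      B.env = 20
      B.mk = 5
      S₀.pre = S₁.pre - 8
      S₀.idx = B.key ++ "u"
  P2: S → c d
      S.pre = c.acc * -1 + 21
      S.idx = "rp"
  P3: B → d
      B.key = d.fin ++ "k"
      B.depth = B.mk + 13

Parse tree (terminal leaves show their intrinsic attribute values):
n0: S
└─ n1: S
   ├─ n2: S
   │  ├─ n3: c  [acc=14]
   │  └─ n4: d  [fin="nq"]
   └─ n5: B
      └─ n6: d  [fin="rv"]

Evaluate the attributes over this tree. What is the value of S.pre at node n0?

1. n3.acc = 14  [terminal]
2. n4.fin = "nq"  [terminal]
3. n2.pre = 7  [c.acc * -1 + 21]
4. n2.idx = "rp"  ["rp"]
5. n5.env = 20  [20]
6. n5.mk = 5  [5]
7. n6.fin = "rv"  [terminal]
8. n5.key = "rvk"  [d.fin ++ "k"]
9. n5.depth = 18  [B.mk + 13]
10. n1.pre = -1  [S₁.pre - 8]
11. n1.idx = "rvku"  [B.key ++ "u"]
12. n0.pre = 19  [len(S₁.idx) + 15]
13. n0.idx = "km"  ["km"]

19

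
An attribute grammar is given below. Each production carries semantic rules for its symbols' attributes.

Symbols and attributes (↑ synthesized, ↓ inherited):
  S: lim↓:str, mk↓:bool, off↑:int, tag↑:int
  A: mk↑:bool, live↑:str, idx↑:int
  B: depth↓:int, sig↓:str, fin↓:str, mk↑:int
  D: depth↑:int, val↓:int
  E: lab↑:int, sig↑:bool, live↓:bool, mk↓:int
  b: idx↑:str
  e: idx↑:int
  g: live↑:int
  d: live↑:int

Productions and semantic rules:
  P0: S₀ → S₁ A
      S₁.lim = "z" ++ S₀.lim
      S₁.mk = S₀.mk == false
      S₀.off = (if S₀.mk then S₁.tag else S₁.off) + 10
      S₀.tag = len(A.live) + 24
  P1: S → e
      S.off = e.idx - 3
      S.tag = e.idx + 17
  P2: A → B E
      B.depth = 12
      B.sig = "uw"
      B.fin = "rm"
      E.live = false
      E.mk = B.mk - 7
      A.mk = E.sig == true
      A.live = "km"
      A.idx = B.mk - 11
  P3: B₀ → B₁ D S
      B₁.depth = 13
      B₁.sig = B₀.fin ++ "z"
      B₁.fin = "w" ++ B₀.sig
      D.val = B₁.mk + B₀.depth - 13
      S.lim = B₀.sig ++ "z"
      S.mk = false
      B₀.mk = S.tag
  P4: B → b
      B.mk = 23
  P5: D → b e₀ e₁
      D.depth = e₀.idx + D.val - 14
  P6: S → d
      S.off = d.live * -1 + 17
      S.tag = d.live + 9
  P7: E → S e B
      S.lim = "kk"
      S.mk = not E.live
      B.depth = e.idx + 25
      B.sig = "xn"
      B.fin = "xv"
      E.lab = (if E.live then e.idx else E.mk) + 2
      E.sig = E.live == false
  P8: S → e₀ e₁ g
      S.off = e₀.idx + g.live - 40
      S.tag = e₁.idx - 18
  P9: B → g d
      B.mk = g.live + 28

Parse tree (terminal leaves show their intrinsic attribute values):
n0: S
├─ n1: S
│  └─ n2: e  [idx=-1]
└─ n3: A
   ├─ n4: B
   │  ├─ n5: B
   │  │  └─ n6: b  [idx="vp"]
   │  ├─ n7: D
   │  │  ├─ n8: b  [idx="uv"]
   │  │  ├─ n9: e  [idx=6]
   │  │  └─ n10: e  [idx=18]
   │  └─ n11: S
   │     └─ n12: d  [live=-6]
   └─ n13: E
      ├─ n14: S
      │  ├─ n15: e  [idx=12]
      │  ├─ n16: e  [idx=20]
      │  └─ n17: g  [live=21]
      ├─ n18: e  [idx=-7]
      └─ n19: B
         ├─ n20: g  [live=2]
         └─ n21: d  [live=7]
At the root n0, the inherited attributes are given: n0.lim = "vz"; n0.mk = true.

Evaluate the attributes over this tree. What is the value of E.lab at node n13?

-2

1. n0.lim = "vz"  [given at root]
2. n0.mk = true  [given at root]
3. n1.lim = "zvz"  ["z" ++ S₀.lim]
4. n1.mk = false  [S₀.mk == false]
5. n2.idx = -1  [terminal]
6. n1.off = -4  [e.idx - 3]
7. n1.tag = 16  [e.idx + 17]
8. n4.depth = 12  [12]
9. n4.sig = "uw"  ["uw"]
10. n4.fin = "rm"  ["rm"]
11. n5.depth = 13  [13]
12. n5.sig = "rmz"  [B₀.fin ++ "z"]
13. n5.fin = "wuw"  ["w" ++ B₀.sig]
14. n6.idx = "vp"  [terminal]
15. n5.mk = 23  [23]
16. n7.val = 22  [B₁.mk + B₀.depth - 13]
17. n8.idx = "uv"  [terminal]
18. n9.idx = 6  [terminal]
19. n10.idx = 18  [terminal]
20. n7.depth = 14  [e₀.idx + D.val - 14]
21. n11.lim = "uwz"  [B₀.sig ++ "z"]
22. n11.mk = false  [false]
23. n12.live = -6  [terminal]
24. n11.off = 23  [d.live * -1 + 17]
25. n11.tag = 3  [d.live + 9]
26. n4.mk = 3  [S.tag]
27. n13.live = false  [false]
28. n13.mk = -4  [B.mk - 7]
29. n14.lim = "kk"  ["kk"]
30. n14.mk = true  [not E.live]
31. n15.idx = 12  [terminal]
32. n16.idx = 20  [terminal]
33. n17.live = 21  [terminal]
34. n14.off = -7  [e₀.idx + g.live - 40]
35. n14.tag = 2  [e₁.idx - 18]
36. n18.idx = -7  [terminal]
37. n19.depth = 18  [e.idx + 25]
38. n19.sig = "xn"  ["xn"]
39. n19.fin = "xv"  ["xv"]
40. n20.live = 2  [terminal]
41. n21.live = 7  [terminal]
42. n19.mk = 30  [g.live + 28]
43. n13.lab = -2  [(if E.live then e.idx else E.mk) + 2]
44. n13.sig = true  [E.live == false]
45. n3.mk = true  [E.sig == true]
46. n3.live = "km"  ["km"]
47. n3.idx = -8  [B.mk - 11]
48. n0.off = 26  [(if S₀.mk then S₁.tag else S₁.off) + 10]
49. n0.tag = 26  [len(A.live) + 24]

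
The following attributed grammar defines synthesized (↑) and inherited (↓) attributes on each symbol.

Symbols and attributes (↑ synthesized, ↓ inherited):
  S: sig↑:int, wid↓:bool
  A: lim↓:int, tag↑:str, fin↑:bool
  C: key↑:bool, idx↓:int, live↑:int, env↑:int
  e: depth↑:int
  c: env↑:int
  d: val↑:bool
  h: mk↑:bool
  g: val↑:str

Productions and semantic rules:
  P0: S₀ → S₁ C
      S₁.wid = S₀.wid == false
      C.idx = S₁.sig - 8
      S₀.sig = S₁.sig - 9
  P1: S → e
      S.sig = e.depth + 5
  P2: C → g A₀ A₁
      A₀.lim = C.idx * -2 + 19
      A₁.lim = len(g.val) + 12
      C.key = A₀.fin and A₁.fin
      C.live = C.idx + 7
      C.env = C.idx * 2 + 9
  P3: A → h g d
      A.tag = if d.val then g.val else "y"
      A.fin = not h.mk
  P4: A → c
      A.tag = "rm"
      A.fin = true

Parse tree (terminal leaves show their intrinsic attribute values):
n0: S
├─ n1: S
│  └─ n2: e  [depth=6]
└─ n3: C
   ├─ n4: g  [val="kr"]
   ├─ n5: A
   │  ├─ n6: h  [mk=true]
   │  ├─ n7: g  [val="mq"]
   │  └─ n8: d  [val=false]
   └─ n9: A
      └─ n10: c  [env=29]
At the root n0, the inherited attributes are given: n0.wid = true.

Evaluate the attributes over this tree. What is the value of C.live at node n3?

10

1. n0.wid = true  [given at root]
2. n1.wid = false  [S₀.wid == false]
3. n2.depth = 6  [terminal]
4. n1.sig = 11  [e.depth + 5]
5. n3.idx = 3  [S₁.sig - 8]
6. n4.val = "kr"  [terminal]
7. n5.lim = 13  [C.idx * -2 + 19]
8. n6.mk = true  [terminal]
9. n7.val = "mq"  [terminal]
10. n8.val = false  [terminal]
11. n5.tag = "y"  [if d.val then g.val else "y"]
12. n5.fin = false  [not h.mk]
13. n9.lim = 14  [len(g.val) + 12]
14. n10.env = 29  [terminal]
15. n9.tag = "rm"  ["rm"]
16. n9.fin = true  [true]
17. n3.key = false  [A₀.fin and A₁.fin]
18. n3.live = 10  [C.idx + 7]
19. n3.env = 15  [C.idx * 2 + 9]
20. n0.sig = 2  [S₁.sig - 9]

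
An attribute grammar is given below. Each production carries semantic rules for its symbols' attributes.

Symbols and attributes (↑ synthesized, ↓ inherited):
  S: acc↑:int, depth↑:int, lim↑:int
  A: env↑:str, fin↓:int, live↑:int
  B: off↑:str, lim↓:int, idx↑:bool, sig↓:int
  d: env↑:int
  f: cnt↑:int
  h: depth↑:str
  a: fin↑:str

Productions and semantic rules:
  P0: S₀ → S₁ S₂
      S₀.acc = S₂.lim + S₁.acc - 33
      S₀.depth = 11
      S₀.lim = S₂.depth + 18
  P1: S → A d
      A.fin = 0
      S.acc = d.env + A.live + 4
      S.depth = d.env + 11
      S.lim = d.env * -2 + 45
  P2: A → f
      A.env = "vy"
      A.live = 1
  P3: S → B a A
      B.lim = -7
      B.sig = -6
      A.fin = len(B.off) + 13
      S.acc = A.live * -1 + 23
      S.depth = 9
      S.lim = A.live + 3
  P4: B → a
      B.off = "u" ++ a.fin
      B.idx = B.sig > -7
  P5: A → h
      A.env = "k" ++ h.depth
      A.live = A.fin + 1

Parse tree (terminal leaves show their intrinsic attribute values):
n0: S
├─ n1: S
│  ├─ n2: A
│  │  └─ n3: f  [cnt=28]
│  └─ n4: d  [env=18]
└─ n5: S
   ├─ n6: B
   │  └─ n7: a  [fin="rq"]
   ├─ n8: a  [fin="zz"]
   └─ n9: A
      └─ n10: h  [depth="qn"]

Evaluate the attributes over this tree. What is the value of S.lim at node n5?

20

1. n2.fin = 0  [0]
2. n3.cnt = 28  [terminal]
3. n2.env = "vy"  ["vy"]
4. n2.live = 1  [1]
5. n4.env = 18  [terminal]
6. n1.acc = 23  [d.env + A.live + 4]
7. n1.depth = 29  [d.env + 11]
8. n1.lim = 9  [d.env * -2 + 45]
9. n6.lim = -7  [-7]
10. n6.sig = -6  [-6]
11. n7.fin = "rq"  [terminal]
12. n6.off = "urq"  ["u" ++ a.fin]
13. n6.idx = true  [B.sig > -7]
14. n8.fin = "zz"  [terminal]
15. n9.fin = 16  [len(B.off) + 13]
16. n10.depth = "qn"  [terminal]
17. n9.env = "kqn"  ["k" ++ h.depth]
18. n9.live = 17  [A.fin + 1]
19. n5.acc = 6  [A.live * -1 + 23]
20. n5.depth = 9  [9]
21. n5.lim = 20  [A.live + 3]
22. n0.acc = 10  [S₂.lim + S₁.acc - 33]
23. n0.depth = 11  [11]
24. n0.lim = 27  [S₂.depth + 18]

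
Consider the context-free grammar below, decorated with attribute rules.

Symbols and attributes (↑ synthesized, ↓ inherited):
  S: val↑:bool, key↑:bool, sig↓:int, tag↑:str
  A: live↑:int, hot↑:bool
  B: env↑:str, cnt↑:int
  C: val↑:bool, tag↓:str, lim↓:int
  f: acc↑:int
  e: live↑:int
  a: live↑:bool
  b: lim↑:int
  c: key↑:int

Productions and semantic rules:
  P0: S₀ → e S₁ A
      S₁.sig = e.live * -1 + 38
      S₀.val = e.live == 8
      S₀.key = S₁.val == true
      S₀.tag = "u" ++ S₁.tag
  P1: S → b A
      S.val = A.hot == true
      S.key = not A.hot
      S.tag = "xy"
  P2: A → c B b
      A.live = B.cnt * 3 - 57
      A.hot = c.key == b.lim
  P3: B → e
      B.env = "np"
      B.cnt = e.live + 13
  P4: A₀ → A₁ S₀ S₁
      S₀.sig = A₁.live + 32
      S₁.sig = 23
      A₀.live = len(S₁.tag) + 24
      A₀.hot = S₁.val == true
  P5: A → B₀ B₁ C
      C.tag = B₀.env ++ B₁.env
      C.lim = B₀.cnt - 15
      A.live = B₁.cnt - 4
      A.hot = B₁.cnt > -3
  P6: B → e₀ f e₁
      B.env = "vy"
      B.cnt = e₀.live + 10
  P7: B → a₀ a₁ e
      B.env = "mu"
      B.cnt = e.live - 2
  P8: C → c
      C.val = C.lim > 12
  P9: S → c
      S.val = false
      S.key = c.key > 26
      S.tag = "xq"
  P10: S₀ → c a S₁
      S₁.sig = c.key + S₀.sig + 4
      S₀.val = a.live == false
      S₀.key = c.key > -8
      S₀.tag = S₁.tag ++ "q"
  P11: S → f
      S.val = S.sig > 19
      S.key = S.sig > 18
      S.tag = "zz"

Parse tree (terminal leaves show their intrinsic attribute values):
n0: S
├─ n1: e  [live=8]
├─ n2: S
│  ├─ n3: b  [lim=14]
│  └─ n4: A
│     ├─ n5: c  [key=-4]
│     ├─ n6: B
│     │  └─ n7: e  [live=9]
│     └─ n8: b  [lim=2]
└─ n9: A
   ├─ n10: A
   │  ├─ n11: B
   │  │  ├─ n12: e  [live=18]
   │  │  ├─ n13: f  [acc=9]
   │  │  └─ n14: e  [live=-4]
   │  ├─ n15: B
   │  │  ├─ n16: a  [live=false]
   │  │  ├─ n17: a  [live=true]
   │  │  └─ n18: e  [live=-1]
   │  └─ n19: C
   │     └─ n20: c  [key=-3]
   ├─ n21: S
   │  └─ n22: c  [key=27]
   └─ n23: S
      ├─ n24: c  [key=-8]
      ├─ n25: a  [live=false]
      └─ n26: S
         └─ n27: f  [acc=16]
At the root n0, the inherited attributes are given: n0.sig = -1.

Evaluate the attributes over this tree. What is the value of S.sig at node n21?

1. n0.sig = -1  [given at root]
2. n1.live = 8  [terminal]
3. n2.sig = 30  [e.live * -1 + 38]
4. n3.lim = 14  [terminal]
5. n5.key = -4  [terminal]
6. n7.live = 9  [terminal]
7. n6.env = "np"  ["np"]
8. n6.cnt = 22  [e.live + 13]
9. n8.lim = 2  [terminal]
10. n4.live = 9  [B.cnt * 3 - 57]
11. n4.hot = false  [c.key == b.lim]
12. n2.val = false  [A.hot == true]
13. n2.key = true  [not A.hot]
14. n2.tag = "xy"  ["xy"]
15. n12.live = 18  [terminal]
16. n13.acc = 9  [terminal]
17. n14.live = -4  [terminal]
18. n11.env = "vy"  ["vy"]
19. n11.cnt = 28  [e₀.live + 10]
20. n16.live = false  [terminal]
21. n17.live = true  [terminal]
22. n18.live = -1  [terminal]
23. n15.env = "mu"  ["mu"]
24. n15.cnt = -3  [e.live - 2]
25. n19.tag = "vymu"  [B₀.env ++ B₁.env]
26. n19.lim = 13  [B₀.cnt - 15]
27. n20.key = -3  [terminal]
28. n19.val = true  [C.lim > 12]
29. n10.live = -7  [B₁.cnt - 4]
30. n10.hot = false  [B₁.cnt > -3]
31. n21.sig = 25  [A₁.live + 32]
32. n22.key = 27  [terminal]
33. n21.val = false  [false]
34. n21.key = true  [c.key > 26]
35. n21.tag = "xq"  ["xq"]
36. n23.sig = 23  [23]
37. n24.key = -8  [terminal]
38. n25.live = false  [terminal]
39. n26.sig = 19  [c.key + S₀.sig + 4]
40. n27.acc = 16  [terminal]
41. n26.val = false  [S.sig > 19]
42. n26.key = true  [S.sig > 18]
43. n26.tag = "zz"  ["zz"]
44. n23.val = true  [a.live == false]
45. n23.key = false  [c.key > -8]
46. n23.tag = "zzq"  [S₁.tag ++ "q"]
47. n9.live = 27  [len(S₁.tag) + 24]
48. n9.hot = true  [S₁.val == true]
49. n0.val = true  [e.live == 8]
50. n0.key = false  [S₁.val == true]
51. n0.tag = "uxy"  ["u" ++ S₁.tag]

25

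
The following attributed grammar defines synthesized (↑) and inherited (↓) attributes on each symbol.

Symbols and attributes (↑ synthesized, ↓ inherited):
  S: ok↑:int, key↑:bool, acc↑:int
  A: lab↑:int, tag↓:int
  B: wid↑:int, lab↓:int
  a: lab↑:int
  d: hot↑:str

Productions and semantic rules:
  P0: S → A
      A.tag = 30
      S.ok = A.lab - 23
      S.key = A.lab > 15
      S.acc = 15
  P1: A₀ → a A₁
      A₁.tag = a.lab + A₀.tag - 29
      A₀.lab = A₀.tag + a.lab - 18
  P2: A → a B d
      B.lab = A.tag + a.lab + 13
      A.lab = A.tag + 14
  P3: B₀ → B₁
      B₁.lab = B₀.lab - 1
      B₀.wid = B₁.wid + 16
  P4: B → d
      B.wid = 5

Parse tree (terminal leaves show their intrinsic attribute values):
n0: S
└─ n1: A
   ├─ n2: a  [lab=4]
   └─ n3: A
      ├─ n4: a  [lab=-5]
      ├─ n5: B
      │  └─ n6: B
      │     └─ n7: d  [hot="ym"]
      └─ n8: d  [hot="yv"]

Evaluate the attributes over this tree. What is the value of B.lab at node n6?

1. n1.tag = 30  [30]
2. n2.lab = 4  [terminal]
3. n3.tag = 5  [a.lab + A₀.tag - 29]
4. n4.lab = -5  [terminal]
5. n5.lab = 13  [A.tag + a.lab + 13]
6. n6.lab = 12  [B₀.lab - 1]
7. n7.hot = "ym"  [terminal]
8. n6.wid = 5  [5]
9. n5.wid = 21  [B₁.wid + 16]
10. n8.hot = "yv"  [terminal]
11. n3.lab = 19  [A.tag + 14]
12. n1.lab = 16  [A₀.tag + a.lab - 18]
13. n0.ok = -7  [A.lab - 23]
14. n0.key = true  [A.lab > 15]
15. n0.acc = 15  [15]

12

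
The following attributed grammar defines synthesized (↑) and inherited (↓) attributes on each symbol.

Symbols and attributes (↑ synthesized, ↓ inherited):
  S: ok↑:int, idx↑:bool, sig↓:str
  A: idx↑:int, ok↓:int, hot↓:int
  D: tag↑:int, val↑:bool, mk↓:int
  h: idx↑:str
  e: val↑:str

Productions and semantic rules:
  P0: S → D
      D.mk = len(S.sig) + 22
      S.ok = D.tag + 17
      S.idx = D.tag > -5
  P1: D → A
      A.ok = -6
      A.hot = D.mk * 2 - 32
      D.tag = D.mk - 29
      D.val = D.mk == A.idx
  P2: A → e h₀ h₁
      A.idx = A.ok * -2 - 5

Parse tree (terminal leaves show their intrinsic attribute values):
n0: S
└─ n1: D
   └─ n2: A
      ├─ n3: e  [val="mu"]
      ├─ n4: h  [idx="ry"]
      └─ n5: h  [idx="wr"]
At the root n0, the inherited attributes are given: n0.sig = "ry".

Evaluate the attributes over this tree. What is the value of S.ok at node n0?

1. n0.sig = "ry"  [given at root]
2. n1.mk = 24  [len(S.sig) + 22]
3. n2.ok = -6  [-6]
4. n2.hot = 16  [D.mk * 2 - 32]
5. n3.val = "mu"  [terminal]
6. n4.idx = "ry"  [terminal]
7. n5.idx = "wr"  [terminal]
8. n2.idx = 7  [A.ok * -2 - 5]
9. n1.tag = -5  [D.mk - 29]
10. n1.val = false  [D.mk == A.idx]
11. n0.ok = 12  [D.tag + 17]
12. n0.idx = false  [D.tag > -5]

12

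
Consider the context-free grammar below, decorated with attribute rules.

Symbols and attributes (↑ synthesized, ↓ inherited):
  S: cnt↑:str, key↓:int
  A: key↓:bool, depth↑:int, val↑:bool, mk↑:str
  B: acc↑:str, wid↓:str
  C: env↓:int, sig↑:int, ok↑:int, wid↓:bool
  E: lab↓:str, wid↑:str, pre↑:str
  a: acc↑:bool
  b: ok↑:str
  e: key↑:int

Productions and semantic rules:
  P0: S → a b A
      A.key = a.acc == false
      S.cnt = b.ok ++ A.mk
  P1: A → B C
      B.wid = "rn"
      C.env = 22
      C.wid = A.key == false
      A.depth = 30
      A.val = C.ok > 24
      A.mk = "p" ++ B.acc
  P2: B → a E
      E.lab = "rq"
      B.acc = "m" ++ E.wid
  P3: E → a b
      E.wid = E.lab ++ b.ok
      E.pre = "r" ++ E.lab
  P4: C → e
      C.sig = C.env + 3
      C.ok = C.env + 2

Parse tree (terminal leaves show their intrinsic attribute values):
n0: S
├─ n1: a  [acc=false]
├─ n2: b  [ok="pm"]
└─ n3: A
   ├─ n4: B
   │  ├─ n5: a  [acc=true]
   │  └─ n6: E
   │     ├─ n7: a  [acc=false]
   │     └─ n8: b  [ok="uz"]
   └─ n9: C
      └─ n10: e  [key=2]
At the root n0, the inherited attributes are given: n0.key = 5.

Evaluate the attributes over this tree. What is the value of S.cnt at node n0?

1. n0.key = 5  [given at root]
2. n1.acc = false  [terminal]
3. n2.ok = "pm"  [terminal]
4. n3.key = true  [a.acc == false]
5. n4.wid = "rn"  ["rn"]
6. n5.acc = true  [terminal]
7. n6.lab = "rq"  ["rq"]
8. n7.acc = false  [terminal]
9. n8.ok = "uz"  [terminal]
10. n6.wid = "rquz"  [E.lab ++ b.ok]
11. n6.pre = "rrq"  ["r" ++ E.lab]
12. n4.acc = "mrquz"  ["m" ++ E.wid]
13. n9.env = 22  [22]
14. n9.wid = false  [A.key == false]
15. n10.key = 2  [terminal]
16. n9.sig = 25  [C.env + 3]
17. n9.ok = 24  [C.env + 2]
18. n3.depth = 30  [30]
19. n3.val = false  [C.ok > 24]
20. n3.mk = "pmrquz"  ["p" ++ B.acc]
21. n0.cnt = "pmpmrquz"  [b.ok ++ A.mk]

"pmpmrquz"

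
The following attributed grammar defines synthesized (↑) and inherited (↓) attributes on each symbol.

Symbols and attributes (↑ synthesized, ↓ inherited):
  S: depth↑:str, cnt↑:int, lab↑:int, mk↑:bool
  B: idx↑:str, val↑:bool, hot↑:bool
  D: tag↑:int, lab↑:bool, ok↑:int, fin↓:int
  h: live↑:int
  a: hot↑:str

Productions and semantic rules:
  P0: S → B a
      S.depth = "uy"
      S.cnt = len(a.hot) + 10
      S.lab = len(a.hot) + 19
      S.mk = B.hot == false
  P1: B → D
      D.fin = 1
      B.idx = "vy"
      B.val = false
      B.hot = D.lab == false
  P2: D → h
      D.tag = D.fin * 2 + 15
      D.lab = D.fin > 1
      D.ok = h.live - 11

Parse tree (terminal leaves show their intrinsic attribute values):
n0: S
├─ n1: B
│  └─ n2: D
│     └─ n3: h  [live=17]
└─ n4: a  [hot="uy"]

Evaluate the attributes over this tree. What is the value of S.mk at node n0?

1. n2.fin = 1  [1]
2. n3.live = 17  [terminal]
3. n2.tag = 17  [D.fin * 2 + 15]
4. n2.lab = false  [D.fin > 1]
5. n2.ok = 6  [h.live - 11]
6. n1.idx = "vy"  ["vy"]
7. n1.val = false  [false]
8. n1.hot = true  [D.lab == false]
9. n4.hot = "uy"  [terminal]
10. n0.depth = "uy"  ["uy"]
11. n0.cnt = 12  [len(a.hot) + 10]
12. n0.lab = 21  [len(a.hot) + 19]
13. n0.mk = false  [B.hot == false]

false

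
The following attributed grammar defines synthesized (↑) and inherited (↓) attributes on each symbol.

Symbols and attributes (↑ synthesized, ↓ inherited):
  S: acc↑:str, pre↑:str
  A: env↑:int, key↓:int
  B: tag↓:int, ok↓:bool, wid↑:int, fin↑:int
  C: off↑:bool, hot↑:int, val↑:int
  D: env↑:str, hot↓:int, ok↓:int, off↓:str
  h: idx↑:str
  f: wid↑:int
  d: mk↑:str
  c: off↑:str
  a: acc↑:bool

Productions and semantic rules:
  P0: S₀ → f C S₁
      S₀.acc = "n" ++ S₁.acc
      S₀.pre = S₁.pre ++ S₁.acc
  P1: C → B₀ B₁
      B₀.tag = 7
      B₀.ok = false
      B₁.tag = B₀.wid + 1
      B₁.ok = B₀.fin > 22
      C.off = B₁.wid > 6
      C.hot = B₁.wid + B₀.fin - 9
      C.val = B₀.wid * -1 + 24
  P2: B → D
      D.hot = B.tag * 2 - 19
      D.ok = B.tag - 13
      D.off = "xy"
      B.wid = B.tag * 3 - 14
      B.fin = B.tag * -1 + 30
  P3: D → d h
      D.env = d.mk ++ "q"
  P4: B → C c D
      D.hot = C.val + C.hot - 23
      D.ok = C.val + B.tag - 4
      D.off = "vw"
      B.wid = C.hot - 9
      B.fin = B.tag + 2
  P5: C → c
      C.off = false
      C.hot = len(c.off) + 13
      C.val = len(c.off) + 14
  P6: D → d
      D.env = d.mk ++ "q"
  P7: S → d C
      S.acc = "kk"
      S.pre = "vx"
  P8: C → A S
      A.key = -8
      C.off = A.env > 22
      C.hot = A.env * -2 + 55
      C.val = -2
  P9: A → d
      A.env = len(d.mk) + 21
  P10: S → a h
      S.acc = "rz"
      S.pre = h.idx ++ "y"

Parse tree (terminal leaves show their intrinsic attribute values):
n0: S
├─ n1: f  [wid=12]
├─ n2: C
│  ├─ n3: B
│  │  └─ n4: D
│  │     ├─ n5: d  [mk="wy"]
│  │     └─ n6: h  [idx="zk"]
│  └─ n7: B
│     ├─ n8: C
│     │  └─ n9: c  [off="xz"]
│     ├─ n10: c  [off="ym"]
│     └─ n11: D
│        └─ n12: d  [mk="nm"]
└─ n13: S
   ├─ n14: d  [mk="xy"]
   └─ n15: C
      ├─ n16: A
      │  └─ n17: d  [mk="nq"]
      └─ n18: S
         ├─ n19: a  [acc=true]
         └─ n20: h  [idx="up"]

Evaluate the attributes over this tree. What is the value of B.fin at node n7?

1. n1.wid = 12  [terminal]
2. n3.tag = 7  [7]
3. n3.ok = false  [false]
4. n4.hot = -5  [B.tag * 2 - 19]
5. n4.ok = -6  [B.tag - 13]
6. n4.off = "xy"  ["xy"]
7. n5.mk = "wy"  [terminal]
8. n6.idx = "zk"  [terminal]
9. n4.env = "wyq"  [d.mk ++ "q"]
10. n3.wid = 7  [B.tag * 3 - 14]
11. n3.fin = 23  [B.tag * -1 + 30]
12. n7.tag = 8  [B₀.wid + 1]
13. n7.ok = true  [B₀.fin > 22]
14. n9.off = "xz"  [terminal]
15. n8.off = false  [false]
16. n8.hot = 15  [len(c.off) + 13]
17. n8.val = 16  [len(c.off) + 14]
18. n10.off = "ym"  [terminal]
19. n11.hot = 8  [C.val + C.hot - 23]
20. n11.ok = 20  [C.val + B.tag - 4]
21. n11.off = "vw"  ["vw"]
22. n12.mk = "nm"  [terminal]
23. n11.env = "nmq"  [d.mk ++ "q"]
24. n7.wid = 6  [C.hot - 9]
25. n7.fin = 10  [B.tag + 2]
26. n2.off = false  [B₁.wid > 6]
27. n2.hot = 20  [B₁.wid + B₀.fin - 9]
28. n2.val = 17  [B₀.wid * -1 + 24]
29. n14.mk = "xy"  [terminal]
30. n16.key = -8  [-8]
31. n17.mk = "nq"  [terminal]
32. n16.env = 23  [len(d.mk) + 21]
33. n19.acc = true  [terminal]
34. n20.idx = "up"  [terminal]
35. n18.acc = "rz"  ["rz"]
36. n18.pre = "upy"  [h.idx ++ "y"]
37. n15.off = true  [A.env > 22]
38. n15.hot = 9  [A.env * -2 + 55]
39. n15.val = -2  [-2]
40. n13.acc = "kk"  ["kk"]
41. n13.pre = "vx"  ["vx"]
42. n0.acc = "nkk"  ["n" ++ S₁.acc]
43. n0.pre = "vxkk"  [S₁.pre ++ S₁.acc]

10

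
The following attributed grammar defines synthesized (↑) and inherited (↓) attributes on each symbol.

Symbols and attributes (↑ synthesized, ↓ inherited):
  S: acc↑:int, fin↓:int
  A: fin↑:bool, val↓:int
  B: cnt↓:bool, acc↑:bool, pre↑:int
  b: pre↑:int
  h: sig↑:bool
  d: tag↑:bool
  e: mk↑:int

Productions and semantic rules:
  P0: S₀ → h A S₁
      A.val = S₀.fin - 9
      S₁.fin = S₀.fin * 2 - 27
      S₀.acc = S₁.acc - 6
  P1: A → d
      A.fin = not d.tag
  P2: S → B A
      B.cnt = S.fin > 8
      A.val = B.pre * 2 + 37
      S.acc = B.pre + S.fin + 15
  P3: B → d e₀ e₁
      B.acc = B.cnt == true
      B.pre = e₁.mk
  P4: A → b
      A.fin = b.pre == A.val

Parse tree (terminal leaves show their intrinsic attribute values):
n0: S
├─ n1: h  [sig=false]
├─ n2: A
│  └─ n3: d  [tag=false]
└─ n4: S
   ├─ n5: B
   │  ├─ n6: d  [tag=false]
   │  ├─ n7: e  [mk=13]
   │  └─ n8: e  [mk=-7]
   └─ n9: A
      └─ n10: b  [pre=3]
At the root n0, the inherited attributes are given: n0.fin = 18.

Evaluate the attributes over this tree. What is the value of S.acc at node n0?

11

1. n0.fin = 18  [given at root]
2. n1.sig = false  [terminal]
3. n2.val = 9  [S₀.fin - 9]
4. n3.tag = false  [terminal]
5. n2.fin = true  [not d.tag]
6. n4.fin = 9  [S₀.fin * 2 - 27]
7. n5.cnt = true  [S.fin > 8]
8. n6.tag = false  [terminal]
9. n7.mk = 13  [terminal]
10. n8.mk = -7  [terminal]
11. n5.acc = true  [B.cnt == true]
12. n5.pre = -7  [e₁.mk]
13. n9.val = 23  [B.pre * 2 + 37]
14. n10.pre = 3  [terminal]
15. n9.fin = false  [b.pre == A.val]
16. n4.acc = 17  [B.pre + S.fin + 15]
17. n0.acc = 11  [S₁.acc - 6]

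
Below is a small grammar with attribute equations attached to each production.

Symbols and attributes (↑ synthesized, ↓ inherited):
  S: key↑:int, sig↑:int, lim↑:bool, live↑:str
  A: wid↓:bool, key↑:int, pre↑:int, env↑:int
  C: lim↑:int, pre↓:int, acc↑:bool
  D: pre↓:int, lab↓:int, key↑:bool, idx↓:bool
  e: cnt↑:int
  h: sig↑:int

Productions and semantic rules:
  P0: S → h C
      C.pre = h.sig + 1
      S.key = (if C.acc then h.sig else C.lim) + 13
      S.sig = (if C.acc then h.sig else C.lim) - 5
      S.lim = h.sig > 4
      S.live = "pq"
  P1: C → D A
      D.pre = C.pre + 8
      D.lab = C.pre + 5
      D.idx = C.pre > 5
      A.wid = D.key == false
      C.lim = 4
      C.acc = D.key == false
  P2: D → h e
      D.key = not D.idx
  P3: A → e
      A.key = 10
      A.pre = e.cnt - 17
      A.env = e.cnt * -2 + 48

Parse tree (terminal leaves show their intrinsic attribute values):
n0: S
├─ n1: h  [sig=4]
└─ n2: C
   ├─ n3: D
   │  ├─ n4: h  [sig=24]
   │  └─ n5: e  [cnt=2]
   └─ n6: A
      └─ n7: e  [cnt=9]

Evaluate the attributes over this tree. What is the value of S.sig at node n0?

-1

1. n1.sig = 4  [terminal]
2. n2.pre = 5  [h.sig + 1]
3. n3.pre = 13  [C.pre + 8]
4. n3.lab = 10  [C.pre + 5]
5. n3.idx = false  [C.pre > 5]
6. n4.sig = 24  [terminal]
7. n5.cnt = 2  [terminal]
8. n3.key = true  [not D.idx]
9. n6.wid = false  [D.key == false]
10. n7.cnt = 9  [terminal]
11. n6.key = 10  [10]
12. n6.pre = -8  [e.cnt - 17]
13. n6.env = 30  [e.cnt * -2 + 48]
14. n2.lim = 4  [4]
15. n2.acc = false  [D.key == false]
16. n0.key = 17  [(if C.acc then h.sig else C.lim) + 13]
17. n0.sig = -1  [(if C.acc then h.sig else C.lim) - 5]
18. n0.lim = false  [h.sig > 4]
19. n0.live = "pq"  ["pq"]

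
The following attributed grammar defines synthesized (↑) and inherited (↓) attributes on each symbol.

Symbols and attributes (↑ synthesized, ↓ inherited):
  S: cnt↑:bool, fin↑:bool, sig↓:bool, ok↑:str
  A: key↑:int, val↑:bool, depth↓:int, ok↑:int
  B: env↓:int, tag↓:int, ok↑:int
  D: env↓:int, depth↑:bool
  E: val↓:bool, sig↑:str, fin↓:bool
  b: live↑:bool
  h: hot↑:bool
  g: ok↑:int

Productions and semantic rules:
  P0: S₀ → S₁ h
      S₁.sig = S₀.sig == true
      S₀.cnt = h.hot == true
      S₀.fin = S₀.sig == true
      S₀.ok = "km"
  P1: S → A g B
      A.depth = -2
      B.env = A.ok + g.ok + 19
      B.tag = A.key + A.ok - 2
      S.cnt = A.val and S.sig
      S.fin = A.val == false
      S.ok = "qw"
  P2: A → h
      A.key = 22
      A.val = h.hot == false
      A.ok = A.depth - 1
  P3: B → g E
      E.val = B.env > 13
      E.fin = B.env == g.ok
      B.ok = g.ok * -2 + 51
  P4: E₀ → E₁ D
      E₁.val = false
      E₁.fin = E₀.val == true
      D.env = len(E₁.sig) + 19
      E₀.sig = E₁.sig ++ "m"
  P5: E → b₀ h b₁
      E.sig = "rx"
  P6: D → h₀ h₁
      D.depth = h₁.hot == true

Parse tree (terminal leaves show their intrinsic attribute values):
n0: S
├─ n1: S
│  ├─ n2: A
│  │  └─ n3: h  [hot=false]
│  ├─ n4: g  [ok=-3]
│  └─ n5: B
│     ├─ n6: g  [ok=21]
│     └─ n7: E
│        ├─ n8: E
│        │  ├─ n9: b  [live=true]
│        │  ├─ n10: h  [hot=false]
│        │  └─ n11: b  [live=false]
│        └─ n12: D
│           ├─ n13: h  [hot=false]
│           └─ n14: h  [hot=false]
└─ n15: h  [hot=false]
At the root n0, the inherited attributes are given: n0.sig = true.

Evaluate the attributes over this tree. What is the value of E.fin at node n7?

false

1. n0.sig = true  [given at root]
2. n1.sig = true  [S₀.sig == true]
3. n2.depth = -2  [-2]
4. n3.hot = false  [terminal]
5. n2.key = 22  [22]
6. n2.val = true  [h.hot == false]
7. n2.ok = -3  [A.depth - 1]
8. n4.ok = -3  [terminal]
9. n5.env = 13  [A.ok + g.ok + 19]
10. n5.tag = 17  [A.key + A.ok - 2]
11. n6.ok = 21  [terminal]
12. n7.val = false  [B.env > 13]
13. n7.fin = false  [B.env == g.ok]
14. n8.val = false  [false]
15. n8.fin = false  [E₀.val == true]
16. n9.live = true  [terminal]
17. n10.hot = false  [terminal]
18. n11.live = false  [terminal]
19. n8.sig = "rx"  ["rx"]
20. n12.env = 21  [len(E₁.sig) + 19]
21. n13.hot = false  [terminal]
22. n14.hot = false  [terminal]
23. n12.depth = false  [h₁.hot == true]
24. n7.sig = "rxm"  [E₁.sig ++ "m"]
25. n5.ok = 9  [g.ok * -2 + 51]
26. n1.cnt = true  [A.val and S.sig]
27. n1.fin = false  [A.val == false]
28. n1.ok = "qw"  ["qw"]
29. n15.hot = false  [terminal]
30. n0.cnt = false  [h.hot == true]
31. n0.fin = true  [S₀.sig == true]
32. n0.ok = "km"  ["km"]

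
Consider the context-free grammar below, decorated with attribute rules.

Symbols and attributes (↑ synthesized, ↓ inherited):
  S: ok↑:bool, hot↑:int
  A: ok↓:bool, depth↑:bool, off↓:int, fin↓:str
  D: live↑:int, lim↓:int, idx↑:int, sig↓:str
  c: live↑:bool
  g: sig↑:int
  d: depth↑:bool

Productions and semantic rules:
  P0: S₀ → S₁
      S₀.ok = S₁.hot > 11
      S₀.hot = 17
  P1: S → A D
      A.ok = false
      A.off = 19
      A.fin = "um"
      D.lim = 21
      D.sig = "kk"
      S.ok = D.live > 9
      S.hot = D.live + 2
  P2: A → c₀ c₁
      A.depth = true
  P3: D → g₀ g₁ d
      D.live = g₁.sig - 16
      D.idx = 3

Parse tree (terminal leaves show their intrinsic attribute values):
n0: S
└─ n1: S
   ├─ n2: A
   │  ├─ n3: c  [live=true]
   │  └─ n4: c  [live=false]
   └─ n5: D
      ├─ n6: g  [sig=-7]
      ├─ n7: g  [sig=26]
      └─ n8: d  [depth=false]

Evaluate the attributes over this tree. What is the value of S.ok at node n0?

true

1. n2.ok = false  [false]
2. n2.off = 19  [19]
3. n2.fin = "um"  ["um"]
4. n3.live = true  [terminal]
5. n4.live = false  [terminal]
6. n2.depth = true  [true]
7. n5.lim = 21  [21]
8. n5.sig = "kk"  ["kk"]
9. n6.sig = -7  [terminal]
10. n7.sig = 26  [terminal]
11. n8.depth = false  [terminal]
12. n5.live = 10  [g₁.sig - 16]
13. n5.idx = 3  [3]
14. n1.ok = true  [D.live > 9]
15. n1.hot = 12  [D.live + 2]
16. n0.ok = true  [S₁.hot > 11]
17. n0.hot = 17  [17]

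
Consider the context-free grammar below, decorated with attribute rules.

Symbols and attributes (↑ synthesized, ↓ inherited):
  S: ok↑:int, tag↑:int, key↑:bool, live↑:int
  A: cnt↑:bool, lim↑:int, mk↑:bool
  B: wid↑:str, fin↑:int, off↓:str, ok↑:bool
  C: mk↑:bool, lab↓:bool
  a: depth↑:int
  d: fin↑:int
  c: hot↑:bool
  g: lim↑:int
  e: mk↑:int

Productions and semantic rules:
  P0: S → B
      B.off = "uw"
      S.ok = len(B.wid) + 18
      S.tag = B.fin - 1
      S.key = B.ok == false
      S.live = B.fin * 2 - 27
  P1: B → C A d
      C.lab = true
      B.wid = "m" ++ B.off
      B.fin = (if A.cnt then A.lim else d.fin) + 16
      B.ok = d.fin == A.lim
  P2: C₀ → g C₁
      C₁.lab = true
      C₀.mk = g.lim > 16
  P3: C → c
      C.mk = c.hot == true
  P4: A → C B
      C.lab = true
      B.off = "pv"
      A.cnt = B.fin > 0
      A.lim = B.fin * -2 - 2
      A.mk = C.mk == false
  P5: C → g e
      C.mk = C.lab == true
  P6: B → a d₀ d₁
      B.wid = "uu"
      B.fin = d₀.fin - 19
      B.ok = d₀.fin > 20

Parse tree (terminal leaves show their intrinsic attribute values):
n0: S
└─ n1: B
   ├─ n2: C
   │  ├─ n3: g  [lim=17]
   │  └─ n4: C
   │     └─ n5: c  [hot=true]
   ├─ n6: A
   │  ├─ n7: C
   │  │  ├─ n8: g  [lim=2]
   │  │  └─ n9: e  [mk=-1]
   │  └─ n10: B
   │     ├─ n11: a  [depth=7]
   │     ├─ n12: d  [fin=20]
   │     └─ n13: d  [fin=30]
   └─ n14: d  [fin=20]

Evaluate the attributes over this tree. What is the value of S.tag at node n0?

1. n1.off = "uw"  ["uw"]
2. n2.lab = true  [true]
3. n3.lim = 17  [terminal]
4. n4.lab = true  [true]
5. n5.hot = true  [terminal]
6. n4.mk = true  [c.hot == true]
7. n2.mk = true  [g.lim > 16]
8. n7.lab = true  [true]
9. n8.lim = 2  [terminal]
10. n9.mk = -1  [terminal]
11. n7.mk = true  [C.lab == true]
12. n10.off = "pv"  ["pv"]
13. n11.depth = 7  [terminal]
14. n12.fin = 20  [terminal]
15. n13.fin = 30  [terminal]
16. n10.wid = "uu"  ["uu"]
17. n10.fin = 1  [d₀.fin - 19]
18. n10.ok = false  [d₀.fin > 20]
19. n6.cnt = true  [B.fin > 0]
20. n6.lim = -4  [B.fin * -2 - 2]
21. n6.mk = false  [C.mk == false]
22. n14.fin = 20  [terminal]
23. n1.wid = "muw"  ["m" ++ B.off]
24. n1.fin = 12  [(if A.cnt then A.lim else d.fin) + 16]
25. n1.ok = false  [d.fin == A.lim]
26. n0.ok = 21  [len(B.wid) + 18]
27. n0.tag = 11  [B.fin - 1]
28. n0.key = true  [B.ok == false]
29. n0.live = -3  [B.fin * 2 - 27]

11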